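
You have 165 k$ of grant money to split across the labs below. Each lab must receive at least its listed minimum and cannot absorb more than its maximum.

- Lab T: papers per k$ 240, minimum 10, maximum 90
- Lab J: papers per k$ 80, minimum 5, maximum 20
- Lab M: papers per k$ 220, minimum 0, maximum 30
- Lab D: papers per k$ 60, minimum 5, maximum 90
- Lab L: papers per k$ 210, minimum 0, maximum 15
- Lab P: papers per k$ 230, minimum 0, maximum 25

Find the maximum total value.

Meeting every minimum uses 10+5+0+5+0+0 = 20 k$, leaving 145.
Order the labs by papers per k$: Lab T 240 > Lab P 230 > Lab M 220 > Lab L 210 > Lab J 80 > Lab D 60.
Give Lab T 80 more to hit its cap of 90 → 65 left.
Give Lab P 25 more to hit its cap of 25 → 40 left.
Lab M: +30 to 30 (cap) → 10 left.
Lab L: +10 (room for 15) → 10. Pool exhausted.
Total = 240×90 + 80×5 + 220×30 + 60×5 + 210×10 + 230×25 = 36750.

36750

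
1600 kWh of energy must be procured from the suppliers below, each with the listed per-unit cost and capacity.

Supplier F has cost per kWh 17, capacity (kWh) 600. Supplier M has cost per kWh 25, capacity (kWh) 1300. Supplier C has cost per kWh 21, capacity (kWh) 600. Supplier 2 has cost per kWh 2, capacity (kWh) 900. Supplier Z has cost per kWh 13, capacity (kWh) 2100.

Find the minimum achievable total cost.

Cheapest first:
Supplier 2 (2): use full 900 → 700 kWh to go.
Supplier Z at 13: take 700 of its 2100 → requirement met.
Supplier F, Supplier C, Supplier M: unused.
Cost = 900×2 + 700×13 = 10900.

10900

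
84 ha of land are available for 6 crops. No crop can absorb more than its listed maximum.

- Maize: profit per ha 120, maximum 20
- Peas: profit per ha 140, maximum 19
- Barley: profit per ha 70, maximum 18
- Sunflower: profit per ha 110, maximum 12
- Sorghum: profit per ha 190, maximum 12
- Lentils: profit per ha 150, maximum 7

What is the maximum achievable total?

Highest profit per ha first: Sorghum 190 > Lentils 150 > Peas 140 > Maize 120 > Sunflower 110 > Barley 70.
Give Sorghum 12 to hit its cap of 12 ; 72 left.
Lentils: +7 to 7 (cap) ; 65 left.
Peas: +19 to 19 (cap) ; 46 left.
Maize: +20 to 20 (cap) ; 26 left.
Give Sunflower 12 to hit its cap of 12 ; 14 left.
Only 14 left; Barley takes them to reach 14.
Total = 120×20 + 140×19 + 70×14 + 110×12 + 190×12 + 150×7 = 10690.

10690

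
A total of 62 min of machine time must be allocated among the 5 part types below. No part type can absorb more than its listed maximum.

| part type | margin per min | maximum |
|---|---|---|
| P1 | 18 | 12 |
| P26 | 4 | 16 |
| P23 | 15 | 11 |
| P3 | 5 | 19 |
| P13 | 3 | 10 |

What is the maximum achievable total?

Highest margin per min first: P1 18 > P23 15 > P3 5 > P26 4 > P13 3.
P1: +12 to 12 (cap) ; 50 left.
Give P23 11 to hit its cap of 11 ; 39 left.
P3 takes 19 to reach its cap of 19 ; 20 left.
P26: +16 to 16 (cap) ; 4 left.
Only 4 left; P13 takes them to reach 4.
Total = 18×12 + 4×16 + 15×11 + 5×19 + 3×4 = 552.

552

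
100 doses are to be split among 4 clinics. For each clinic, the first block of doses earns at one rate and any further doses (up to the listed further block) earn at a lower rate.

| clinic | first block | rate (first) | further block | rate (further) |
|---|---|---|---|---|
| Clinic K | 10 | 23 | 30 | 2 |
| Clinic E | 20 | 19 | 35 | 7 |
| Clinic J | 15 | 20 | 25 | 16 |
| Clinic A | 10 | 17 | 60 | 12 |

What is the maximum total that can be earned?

1720

Order all 8 blocks by rate: Clinic K/tier1 23 > Clinic J/tier1 20 > Clinic E/tier1 19 > Clinic A/tier1 17 > Clinic J/tier2 16 > Clinic A/tier2 12 > Clinic E/tier2 7 > Clinic K/tier2 2.
Clinic K/tier1 (23): +10 ; 90 left.
Fill Clinic J tier1 block (15 at 20) ; 75 left.
Clinic E/tier1 (19): +20 ; 55 left.
Clinic A tier1 at 17: fill all 10 ; 45 left.
Clinic J/tier2 (16): +25 ; 20 left.
20 remain; put them into Clinic A tier2 at 12.
Total = 23×10 + 20×15 + 19×20 + 17×10 + 16×25 + 12×20 = 1720.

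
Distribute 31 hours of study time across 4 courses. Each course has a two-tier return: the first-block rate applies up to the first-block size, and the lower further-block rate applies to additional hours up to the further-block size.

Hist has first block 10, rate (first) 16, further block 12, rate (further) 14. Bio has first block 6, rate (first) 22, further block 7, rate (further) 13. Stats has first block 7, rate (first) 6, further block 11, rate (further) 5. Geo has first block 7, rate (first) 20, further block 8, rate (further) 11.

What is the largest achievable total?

Treat each block as its own option and order by rate: Bio/T1 22 > Geo/T1 20 > Hist/T1 16 > Hist/T2 14 > Bio/T2 13 > Geo/T2 11 > Stats/T1 6 > Stats/T2 5.
Bio/T1 (22): +6 ; 25 left.
Fill Geo T1 block (7 at 20) ; 18 left.
Fill Hist T1 block (10 at 16) ; 8 left.
8 remain; put them into Hist T2 at 14.
Total = 22×6 + 20×7 + 16×10 + 14×8 = 544.

544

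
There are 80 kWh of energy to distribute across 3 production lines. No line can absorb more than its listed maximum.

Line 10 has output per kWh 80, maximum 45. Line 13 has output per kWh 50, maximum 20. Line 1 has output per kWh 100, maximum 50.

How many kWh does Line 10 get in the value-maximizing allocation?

Order the production lines by output per kWh: Line 1 100 > Line 10 80 > Line 13 50.
Line 1 takes 50 to reach its cap of 50 — 30 left.
Line 10 has room for 45 but only 30 remain, so it gets 30.

30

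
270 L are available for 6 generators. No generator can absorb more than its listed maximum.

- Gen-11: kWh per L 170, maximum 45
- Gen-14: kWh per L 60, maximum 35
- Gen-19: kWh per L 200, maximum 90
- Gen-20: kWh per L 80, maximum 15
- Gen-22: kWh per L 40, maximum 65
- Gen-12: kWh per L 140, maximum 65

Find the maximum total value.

38850

Rank by kWh per L: Gen-19 200 > Gen-11 170 > Gen-12 140 > Gen-20 80 > Gen-14 60 > Gen-22 40.
Gen-19: +90 to 90 (cap) — 180 left.
Gen-11: +45 to 45 (cap) — 135 left.
Gen-12: +65 to 65 (cap) — 70 left.
Gen-20 takes 15 to reach its cap of 15 — 55 left.
Gen-14: +35 to 35 (cap) — 20 left.
Gen-22 has room for 65 but only 20 remain, so it gets 20.
Total = 170×45 + 60×35 + 200×90 + 80×15 + 40×20 + 140×65 = 38850.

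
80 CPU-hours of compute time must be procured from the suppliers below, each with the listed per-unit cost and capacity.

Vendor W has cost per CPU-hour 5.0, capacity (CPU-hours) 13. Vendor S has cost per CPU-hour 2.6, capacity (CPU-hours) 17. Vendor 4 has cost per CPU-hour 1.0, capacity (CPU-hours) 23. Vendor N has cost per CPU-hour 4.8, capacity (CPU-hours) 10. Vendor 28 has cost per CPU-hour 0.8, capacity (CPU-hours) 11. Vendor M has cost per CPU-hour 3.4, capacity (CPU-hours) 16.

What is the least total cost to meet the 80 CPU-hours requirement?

193.4

Fill from the cheapest supplier first.
Take 11 from Vendor 28 at 0.8 → need 69 more.
Vendor 4 (1.0): use full 23 → 46 CPU-hours to go.
Take 17 from Vendor S at 2.6 → need 29 more.
Vendor M (3.4): use full 16 → 13 CPU-hours to go.
Vendor N at 4.8: take all 10 CPU-hours → 3 still needed.
Vendor W at 5.0: take 3 of its 13 → requirement met.
Cost = 11×0.8 + 23×1.0 + 17×2.6 + 16×3.4 + 10×4.8 + 3×5.0 = 193.4.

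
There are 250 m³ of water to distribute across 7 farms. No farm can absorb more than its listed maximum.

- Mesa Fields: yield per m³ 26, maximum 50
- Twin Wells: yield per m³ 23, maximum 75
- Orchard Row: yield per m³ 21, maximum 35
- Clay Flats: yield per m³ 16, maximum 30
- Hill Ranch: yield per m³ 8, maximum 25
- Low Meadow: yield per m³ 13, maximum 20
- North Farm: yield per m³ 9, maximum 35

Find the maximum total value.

4855

Rank by yield per m³: Mesa Fields 26 > Twin Wells 23 > Orchard Row 21 > Clay Flats 16 > Low Meadow 13 > North Farm 9 > Hill Ranch 8.
Mesa Fields: +50 to 50 (cap) ; 200 left.
Give Twin Wells 75 to hit its cap of 75 ; 125 left.
Orchard Row takes 35 to reach its cap of 35 ; 90 left.
Give Clay Flats 30 to hit its cap of 30 ; 60 left.
Low Meadow: +20 to 20 (cap) ; 40 left.
North Farm takes 35 to reach its cap of 35 ; 5 left.
Only 5 left; Hill Ranch takes them to reach 5.
Total = 26×50 + 23×75 + 21×35 + 16×30 + 8×5 + 13×20 + 9×35 = 4855.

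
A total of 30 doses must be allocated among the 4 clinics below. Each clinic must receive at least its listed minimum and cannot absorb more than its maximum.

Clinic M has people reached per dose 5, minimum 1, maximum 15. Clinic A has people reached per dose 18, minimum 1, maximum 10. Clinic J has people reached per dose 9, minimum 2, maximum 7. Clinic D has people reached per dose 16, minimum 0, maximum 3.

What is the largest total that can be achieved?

341

Meeting every minimum uses 1+1+2+0 = 4 doses, leaving 26.
Order the clinics by people reached per dose: Clinic A 18 > Clinic D 16 > Clinic J 9 > Clinic M 5.
Clinic A: +9 to 10 (cap) → 17 left.
Clinic D takes 3 more to reach its cap of 3 → 14 left.
Clinic J takes 5 more to reach its cap of 7 → 9 left.
Clinic M: +9 (room for 14) → 10. Pool exhausted.
Total = 5×10 + 18×10 + 9×7 + 16×3 = 341.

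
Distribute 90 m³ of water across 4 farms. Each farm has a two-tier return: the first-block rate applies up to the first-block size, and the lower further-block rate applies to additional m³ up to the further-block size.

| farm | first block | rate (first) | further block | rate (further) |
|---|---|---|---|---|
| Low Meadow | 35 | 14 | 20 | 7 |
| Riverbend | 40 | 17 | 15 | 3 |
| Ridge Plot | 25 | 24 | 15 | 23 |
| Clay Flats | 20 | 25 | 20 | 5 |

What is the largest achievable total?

Rank every tier by rate: Clay Flats/tier1 25 > Ridge Plot/tier1 24 > Ridge Plot/tier2 23 > Riverbend/tier1 17 > Low Meadow/tier1 14 > Low Meadow/tier2 7 > Clay Flats/tier2 5 > Riverbend/tier2 3.
Clay Flats tier1 at 25: fill all 20 — 70 left.
Ridge Plot tier1 at 24: fill all 25 — 45 left.
Ridge Plot/tier2 (23): +15 — 30 left.
30 remain; put them into Riverbend tier1 at 17.
Total = 25×20 + 24×25 + 23×15 + 17×30 = 1955.

1955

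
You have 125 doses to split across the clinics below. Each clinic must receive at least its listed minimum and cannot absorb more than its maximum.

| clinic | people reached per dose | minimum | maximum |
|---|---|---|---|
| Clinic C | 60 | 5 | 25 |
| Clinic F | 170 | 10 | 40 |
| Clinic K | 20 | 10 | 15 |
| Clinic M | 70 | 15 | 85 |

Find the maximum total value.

Meeting every minimum uses 5+10+10+15 = 40 doses, leaving 85.
Rank by people reached per dose: Clinic F 170 > Clinic M 70 > Clinic C 60 > Clinic K 20.
Clinic F: +30 to 40 (cap) ; 55 left.
Clinic M has room for 70 more but only 55 remain, so it gets 70.
Total = 60×5 + 170×40 + 20×10 + 70×70 = 12200.

12200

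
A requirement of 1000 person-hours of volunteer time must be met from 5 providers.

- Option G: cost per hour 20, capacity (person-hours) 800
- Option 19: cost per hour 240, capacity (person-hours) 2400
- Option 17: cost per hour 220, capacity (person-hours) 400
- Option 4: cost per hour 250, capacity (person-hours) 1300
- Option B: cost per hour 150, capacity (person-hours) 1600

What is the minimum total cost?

Use providers in increasing cost order.
Take 800 from Option G at 20 — need 200 more.
Option B (150): take the remaining 200 — done.
Option 17, Option 19, Option 4: unused.
Cost = 800×20 + 200×150 = 46000.

46000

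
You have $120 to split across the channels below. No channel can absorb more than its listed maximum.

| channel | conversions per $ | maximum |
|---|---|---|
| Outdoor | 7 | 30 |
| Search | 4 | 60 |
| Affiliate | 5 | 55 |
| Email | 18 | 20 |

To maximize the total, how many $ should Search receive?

Highest conversions per $ first: Email 18 > Outdoor 7 > Affiliate 5 > Search 4.
Email: +20 to 20 (cap) ; 100 left.
Give Outdoor 30 to hit its cap of 30 ; 70 left.
Affiliate: +55 to 55 (cap) ; 15 left.
Search has room for 60 but only 15 remain, so it gets 15.

15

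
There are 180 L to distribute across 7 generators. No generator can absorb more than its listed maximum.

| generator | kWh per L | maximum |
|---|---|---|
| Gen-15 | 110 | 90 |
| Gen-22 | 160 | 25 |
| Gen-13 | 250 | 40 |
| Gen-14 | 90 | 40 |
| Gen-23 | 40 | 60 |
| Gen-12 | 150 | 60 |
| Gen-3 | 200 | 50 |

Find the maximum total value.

33550

Order the generators by kWh per L: Gen-13 250 > Gen-3 200 > Gen-22 160 > Gen-12 150 > Gen-15 110 > Gen-14 90 > Gen-23 40.
Gen-13 takes 40 to reach its cap of 40 → 140 left.
Gen-3: +50 to 50 (cap) → 90 left.
Gen-22 takes 25 to reach its cap of 25 → 65 left.
Give Gen-12 60 to hit its cap of 60 → 5 left.
Gen-15: +5 (room for 90) → 5. Pool exhausted.
Total = 110×5 + 160×25 + 250×40 + 150×60 + 200×50 = 33550.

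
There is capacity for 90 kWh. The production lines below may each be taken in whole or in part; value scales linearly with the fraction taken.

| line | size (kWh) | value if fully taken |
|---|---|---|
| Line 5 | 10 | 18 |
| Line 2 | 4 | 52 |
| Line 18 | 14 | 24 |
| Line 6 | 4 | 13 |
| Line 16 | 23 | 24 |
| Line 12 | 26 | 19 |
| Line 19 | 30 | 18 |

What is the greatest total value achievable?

155.4

Rank by value-to-size ratio: Line 2 52/4≈13, Line 6 13/4≈3.25, Line 5 18/10≈1.8, Line 18 24/14≈1.71, Line 16 24/23≈1.04, Line 12 19/26≈0.731, Line 19 18/30≈0.6.
All 4 kWh of Line 2 fit (value 52) — 86 remain.
All 4 kWh of Line 6 fit (value 13) — 82 remain.
All 10 kWh of Line 5 fit (value 18) — 72 remain.
All 14 kWh of Line 18 fit (value 24) — 58 remain.
Line 16: take in full, 23 kWh for value 24 — 35 left.
All 26 kWh of Line 12 fit (value 19) — 9 remain.
Fill the last 9 kWh with part of Line 19: 9/30 of it earns 5.4.
Total value = 155.4.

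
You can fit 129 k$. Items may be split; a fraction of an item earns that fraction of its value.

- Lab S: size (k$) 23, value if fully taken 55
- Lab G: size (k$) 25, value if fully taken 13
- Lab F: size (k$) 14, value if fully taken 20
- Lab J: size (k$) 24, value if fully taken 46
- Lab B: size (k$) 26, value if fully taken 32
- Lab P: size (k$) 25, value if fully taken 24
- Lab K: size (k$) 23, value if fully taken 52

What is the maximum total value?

Rank by value-to-size ratio: Lab S 55/23≈2.39, Lab K 52/23≈2.26, Lab J 46/24≈1.92, Lab F 20/14≈1.43, Lab B 32/26≈1.23, Lab P 24/25≈0.96, Lab G 13/25≈0.52.
Take all of Lab S (23 k$, value 55) ; 106 k$ left.
Lab K: take in full, 23 k$ for value 52 ; 83 left.
Take all of Lab J (24 k$, value 46) ; 59 k$ left.
All 14 k$ of Lab F fit (value 20) ; 45 remain.
Take all of Lab B (26 k$, value 32) ; 19 k$ left.
19 k$ left: a 19/25 share of Lab P gives 24×19/25 = 18.24.
Total value = 223.24.

223.24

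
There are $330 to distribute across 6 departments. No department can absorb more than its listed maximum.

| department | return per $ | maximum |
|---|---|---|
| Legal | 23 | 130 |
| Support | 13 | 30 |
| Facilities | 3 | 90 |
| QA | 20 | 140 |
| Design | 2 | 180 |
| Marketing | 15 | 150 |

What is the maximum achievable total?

6690

Order the departments by return per $: Legal 23 > QA 20 > Marketing 15 > Support 13 > Facilities 3 > Design 2.
Legal: +130 to 130 (cap) ; 200 left.
Give QA 140 to hit its cap of 140 ; 60 left.
Marketing: +60 (room for 150) → 60. Pool exhausted.
Total = 23×130 + 20×140 + 15×60 = 6690.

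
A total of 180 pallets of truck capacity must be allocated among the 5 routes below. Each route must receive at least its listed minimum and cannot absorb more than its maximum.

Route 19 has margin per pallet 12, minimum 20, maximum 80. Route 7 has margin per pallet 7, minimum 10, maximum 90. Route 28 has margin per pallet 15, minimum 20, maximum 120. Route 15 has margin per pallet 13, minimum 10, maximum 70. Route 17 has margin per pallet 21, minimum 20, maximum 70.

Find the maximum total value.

Meeting every minimum uses 20+10+20+10+20 = 80 pallets, leaving 100.
Rank by margin per pallet: Route 17 21 > Route 28 15 > Route 15 13 > Route 19 12 > Route 7 7.
Route 17: +50 to 70 (cap) — 50 left.
Route 28: +50 (room for 100) → 70. Pool exhausted.
Total = 12×20 + 7×10 + 15×70 + 13×10 + 21×70 = 2960.

2960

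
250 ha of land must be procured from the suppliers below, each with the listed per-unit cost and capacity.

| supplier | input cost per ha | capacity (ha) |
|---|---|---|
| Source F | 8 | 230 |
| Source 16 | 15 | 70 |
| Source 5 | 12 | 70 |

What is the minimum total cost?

Fill from the cheapest supplier first.
Take 230 from Source F at 8 — need 20 more.
Source 5 at 12: take 20 of its 70 — requirement met.
Source 16: unused.
Cost = 230×8 + 20×12 = 2080.

2080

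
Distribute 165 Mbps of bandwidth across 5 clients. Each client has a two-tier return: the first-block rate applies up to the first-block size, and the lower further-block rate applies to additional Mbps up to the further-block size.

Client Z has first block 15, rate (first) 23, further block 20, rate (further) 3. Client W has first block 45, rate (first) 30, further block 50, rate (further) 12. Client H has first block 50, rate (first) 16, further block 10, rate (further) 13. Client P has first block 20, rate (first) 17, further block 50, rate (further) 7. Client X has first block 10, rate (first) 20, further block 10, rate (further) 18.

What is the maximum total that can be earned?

Treat each block as its own option and order by rate: Client W/T1 30 > Client Z/T1 23 > Client X/T1 20 > Client X/T2 18 > Client P/T1 17 > Client H/T1 16 > Client H/T2 13 > Client W/T2 12 > Client P/T2 7 > Client Z/T2 3.
Fill Client W T1 block (45 at 30) — 120 left.
Client Z/T1 (23): +15 — 105 left.
Client X T1 at 20: fill all 10 — 95 left.
Client X T2 at 18: fill all 10 — 85 left.
Client P/T1 (17): +20 — 65 left.
Fill Client H T1 block (50 at 16) — 15 left.
Client H T2 at 13: fill all 10 — 5 left.
Client W T2 at 12: only 5 left, fill 5.
Total = 30×45 + 23×15 + 20×10 + 18×10 + 17×20 + 16×50 + 13×10 + 12×5 = 3405.

3405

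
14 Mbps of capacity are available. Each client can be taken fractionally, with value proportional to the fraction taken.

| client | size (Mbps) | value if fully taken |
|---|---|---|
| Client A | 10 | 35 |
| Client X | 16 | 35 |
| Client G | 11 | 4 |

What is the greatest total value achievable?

43.75

Sort by value density: Client A 35/10≈3.5, Client X 35/16≈2.19, Client G 4/11≈0.364.
Take all of Client A (10 Mbps, value 35) — 4 Mbps left.
Only 4 Mbps remain; take 4/16 of Client X for value 35×4/16 = 8.75.
Total value = 43.75.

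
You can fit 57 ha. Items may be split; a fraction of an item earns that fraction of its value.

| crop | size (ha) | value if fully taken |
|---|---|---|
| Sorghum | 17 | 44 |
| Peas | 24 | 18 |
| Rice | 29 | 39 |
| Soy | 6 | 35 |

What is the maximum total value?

121.75

Rank by value-to-size ratio: Soy 35/6≈5.83, Sorghum 44/17≈2.59, Rice 39/29≈1.34, Peas 18/24≈0.75.
Take all of Soy (6 ha, value 35) → 51 ha left.
Take all of Sorghum (17 ha, value 44) → 34 ha left.
All 29 ha of Rice fit (value 39) → 5 remain.
Only 5 ha remain; take 5/24 of Peas for value 18×5/24 = 3.75.
Total value = 121.75.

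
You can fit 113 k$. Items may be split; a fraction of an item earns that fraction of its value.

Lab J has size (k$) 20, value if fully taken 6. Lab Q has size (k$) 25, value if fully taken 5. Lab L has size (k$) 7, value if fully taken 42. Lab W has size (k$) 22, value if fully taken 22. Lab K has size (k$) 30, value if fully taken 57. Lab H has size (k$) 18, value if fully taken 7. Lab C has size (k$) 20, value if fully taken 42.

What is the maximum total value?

Rank by value-to-size ratio: Lab L 42/7≈6, Lab C 42/20≈2.1, Lab K 57/30≈1.9, Lab W 22/22≈1, Lab H 7/18≈0.389, Lab J 6/20≈0.3, Lab Q 5/25≈0.2.
Lab L: take in full, 7 k$ for value 42 → 106 left.
Lab C: take in full, 20 k$ for value 42 → 86 left.
Take all of Lab K (30 k$, value 57) → 56 k$ left.
All 22 k$ of Lab W fit (value 22) → 34 remain.
Lab H: take in full, 18 k$ for value 7 → 16 left.
Only 16 k$ remain; take 16/20 of Lab J for value 6×16/20 = 4.8.
Total value = 174.8.

174.8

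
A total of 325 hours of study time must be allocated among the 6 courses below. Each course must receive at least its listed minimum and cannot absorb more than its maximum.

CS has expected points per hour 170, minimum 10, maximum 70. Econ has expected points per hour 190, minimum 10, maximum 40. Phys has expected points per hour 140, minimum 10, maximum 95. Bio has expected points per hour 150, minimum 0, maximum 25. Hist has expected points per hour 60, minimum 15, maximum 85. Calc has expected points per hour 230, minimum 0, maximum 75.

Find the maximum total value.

55000

Meeting every minimum uses 10+10+10+0+15+0 = 45 hours, leaving 280.
Order the courses by expected points per hour: Calc 230 > Econ 190 > CS 170 > Bio 150 > Phys 140 > Hist 60.
Give Calc 75 more to hit its cap of 75 → 205 left.
Econ: +30 to 40 (cap) → 175 left.
CS takes 60 more to reach its cap of 70 → 115 left.
Bio: +25 to 25 (cap) → 90 left.
Phys takes 85 more to reach its cap of 95 → 5 left.
Hist has room for 70 more but only 5 remain, so it gets 20.
Total = 170×70 + 190×40 + 140×95 + 150×25 + 60×20 + 230×75 = 55000.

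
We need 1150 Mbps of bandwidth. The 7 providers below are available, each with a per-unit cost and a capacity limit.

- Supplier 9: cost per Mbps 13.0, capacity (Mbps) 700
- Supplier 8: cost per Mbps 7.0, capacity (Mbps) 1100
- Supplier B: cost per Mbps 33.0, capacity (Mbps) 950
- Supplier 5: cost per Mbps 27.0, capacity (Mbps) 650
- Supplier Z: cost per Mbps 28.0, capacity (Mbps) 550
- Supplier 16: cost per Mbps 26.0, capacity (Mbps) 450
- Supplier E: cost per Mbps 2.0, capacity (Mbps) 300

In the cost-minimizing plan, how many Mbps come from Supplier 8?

850

Fill from the cheapest provider first.
Take 300 from Supplier E at 2.0 — need 850 more.
Supplier 8 (7.0): take the remaining 850 — done.
Supplier 9, Supplier 16, Supplier 5, Supplier Z, Supplier B: unused.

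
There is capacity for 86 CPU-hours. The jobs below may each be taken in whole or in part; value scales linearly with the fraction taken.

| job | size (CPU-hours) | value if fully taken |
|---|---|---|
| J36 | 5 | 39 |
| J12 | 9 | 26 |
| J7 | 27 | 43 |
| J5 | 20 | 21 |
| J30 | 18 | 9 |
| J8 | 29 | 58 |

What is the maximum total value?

182.8

Rank by value-to-size ratio: J36 39/5≈7.8, J12 26/9≈2.89, J8 58/29≈2, J7 43/27≈1.59, J5 21/20≈1.05, J30 9/18≈0.5.
J36: take in full, 5 CPU-hours for value 39 ; 81 left.
J12: take in full, 9 CPU-hours for value 26 ; 72 left.
Take all of J8 (29 CPU-hours, value 58) ; 43 CPU-hours left.
J7: take in full, 27 CPU-hours for value 43 ; 16 left.
Only 16 CPU-hours remain; take 16/20 of J5 for value 21×16/20 = 16.8.
Total value = 182.8.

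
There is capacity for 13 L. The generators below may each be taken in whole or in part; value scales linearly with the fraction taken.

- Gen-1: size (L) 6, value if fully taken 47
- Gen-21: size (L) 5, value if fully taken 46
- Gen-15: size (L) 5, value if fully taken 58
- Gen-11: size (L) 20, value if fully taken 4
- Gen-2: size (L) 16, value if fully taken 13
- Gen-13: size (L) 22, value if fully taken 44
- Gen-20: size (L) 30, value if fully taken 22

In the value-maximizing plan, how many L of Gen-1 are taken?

Sort by value density: Gen-15 58/5≈11.6, Gen-21 46/5≈9.2, Gen-1 47/6≈7.83, Gen-13 44/22≈2, Gen-2 13/16≈0.812, Gen-20 22/30≈0.733, Gen-11 4/20≈0.2.
Take all of Gen-15 (5 L, value 58) ; 8 L left.
All 5 L of Gen-21 fit (value 46) ; 3 remain.
Only 3 L remain; take 3/6 of Gen-1 for value 47×3/6 = 23.5.

3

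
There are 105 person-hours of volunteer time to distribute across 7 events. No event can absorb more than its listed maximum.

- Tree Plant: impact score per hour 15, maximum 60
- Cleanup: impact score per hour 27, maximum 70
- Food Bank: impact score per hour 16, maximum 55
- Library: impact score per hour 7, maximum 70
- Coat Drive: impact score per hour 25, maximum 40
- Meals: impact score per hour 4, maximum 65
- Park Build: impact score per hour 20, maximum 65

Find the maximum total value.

2765

Order the events by impact score per hour: Cleanup 27 > Coat Drive 25 > Park Build 20 > Food Bank 16 > Tree Plant 15 > Library 7 > Meals 4.
Cleanup: +70 to 70 (cap) ; 35 left.
Only 35 left; Coat Drive takes them to reach 35.
Total = 27×70 + 25×35 = 2765.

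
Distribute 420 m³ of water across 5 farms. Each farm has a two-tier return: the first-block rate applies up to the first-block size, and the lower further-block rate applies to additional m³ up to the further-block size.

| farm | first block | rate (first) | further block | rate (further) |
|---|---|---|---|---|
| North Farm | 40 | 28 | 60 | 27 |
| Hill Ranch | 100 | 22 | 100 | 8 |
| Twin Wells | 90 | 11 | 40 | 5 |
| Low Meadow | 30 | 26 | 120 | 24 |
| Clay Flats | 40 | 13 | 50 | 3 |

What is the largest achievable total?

Order all 10 blocks by rate: North Farm/tier1 28 > North Farm/tier2 27 > Low Meadow/tier1 26 > Low Meadow/tier2 24 > Hill Ranch/tier1 22 > Clay Flats/tier1 13 > Twin Wells/tier1 11 > Hill Ranch/tier2 8 > Twin Wells/tier2 5 > Clay Flats/tier2 3.
North Farm tier1 at 28: fill all 40 → 380 left.
Fill North Farm tier2 block (60 at 27) → 320 left.
Low Meadow tier1 at 26: fill all 30 → 290 left.
Low Meadow/tier2 (24): +120 → 170 left.
Hill Ranch tier1 at 22: fill all 100 → 70 left.
Fill Clay Flats tier1 block (40 at 13) → 30 left.
Twin Wells/tier1: +30 of 90 at 11; pool empty.
Total = 28×40 + 27×60 + 26×30 + 24×120 + 22×100 + 13×40 + 11×30 = 9450.

9450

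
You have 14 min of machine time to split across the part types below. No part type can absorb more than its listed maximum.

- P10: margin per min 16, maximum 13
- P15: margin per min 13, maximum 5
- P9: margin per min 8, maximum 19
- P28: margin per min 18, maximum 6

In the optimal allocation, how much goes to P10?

8

Highest margin per min first: P28 18 > P10 16 > P15 13 > P9 8.
P28: +6 to 6 (cap) — 8 left.
P10 has room for 13 but only 8 remain, so it gets 8.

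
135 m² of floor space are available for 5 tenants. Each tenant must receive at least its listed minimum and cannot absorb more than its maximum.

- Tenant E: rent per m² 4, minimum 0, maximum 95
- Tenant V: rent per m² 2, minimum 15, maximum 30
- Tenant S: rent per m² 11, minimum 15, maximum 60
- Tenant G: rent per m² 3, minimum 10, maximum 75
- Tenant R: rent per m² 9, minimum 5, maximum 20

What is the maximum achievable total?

1020

Meeting every minimum uses 0+15+15+10+5 = 45 m², leaving 90.
Rank by rent per m²: Tenant S 11 > Tenant R 9 > Tenant E 4 > Tenant G 3 > Tenant V 2.
Tenant S takes 45 more to reach its cap of 60 ; 45 left.
Tenant R: +15 to 20 (cap) ; 30 left.
Only 30 left; Tenant E takes them to reach 30.
Total = 4×30 + 2×15 + 11×60 + 3×10 + 9×20 = 1020.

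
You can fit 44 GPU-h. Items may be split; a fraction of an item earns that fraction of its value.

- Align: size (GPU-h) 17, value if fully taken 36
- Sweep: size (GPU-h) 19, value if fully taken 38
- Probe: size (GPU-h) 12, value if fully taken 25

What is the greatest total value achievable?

91

Best value per unit of size first: Align 36/17≈2.12, Probe 25/12≈2.08, Sweep 38/19≈2.
All 17 GPU-h of Align fit (value 36) — 27 remain.
Probe: take in full, 12 GPU-h for value 25 — 15 left.
15 GPU-h left: a 15/19 share of Sweep gives 38×15/19 = 30.
Total value = 91.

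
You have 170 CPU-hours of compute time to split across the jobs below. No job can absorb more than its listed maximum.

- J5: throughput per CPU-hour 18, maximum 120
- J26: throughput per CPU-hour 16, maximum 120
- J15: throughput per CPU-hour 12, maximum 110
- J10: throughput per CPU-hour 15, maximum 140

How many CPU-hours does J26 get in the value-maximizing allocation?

Highest throughput per CPU-hour first: J5 18 > J26 16 > J10 15 > J15 12.
J5 takes 120 to reach its cap of 120 ; 50 left.
Only 50 left; J26 takes them to reach 50.

50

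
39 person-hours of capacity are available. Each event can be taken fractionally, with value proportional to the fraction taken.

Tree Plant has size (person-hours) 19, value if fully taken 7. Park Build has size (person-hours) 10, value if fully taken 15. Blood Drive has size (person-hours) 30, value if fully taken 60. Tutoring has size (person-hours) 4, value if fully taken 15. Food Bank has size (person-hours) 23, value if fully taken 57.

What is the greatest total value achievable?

Rank by value-to-size ratio: Tutoring 15/4≈3.75, Food Bank 57/23≈2.48, Blood Drive 60/30≈2, Park Build 15/10≈1.5, Tree Plant 7/19≈0.368.
Tutoring: take in full, 4 person-hours for value 15 ; 35 left.
All 23 person-hours of Food Bank fit (value 57) ; 12 remain.
12 person-hours left: a 12/30 share of Blood Drive gives 60×12/30 = 24.
Total value = 96.

96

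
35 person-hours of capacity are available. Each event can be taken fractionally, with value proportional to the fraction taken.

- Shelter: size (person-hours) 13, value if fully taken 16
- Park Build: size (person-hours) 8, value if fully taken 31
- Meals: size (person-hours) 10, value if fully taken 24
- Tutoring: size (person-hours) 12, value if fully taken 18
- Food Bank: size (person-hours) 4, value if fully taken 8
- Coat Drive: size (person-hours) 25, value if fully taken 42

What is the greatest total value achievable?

84.84

Best value per unit of size first: Park Build 31/8≈3.88, Meals 24/10≈2.4, Food Bank 8/4≈2, Coat Drive 42/25≈1.68, Tutoring 18/12≈1.5, Shelter 16/13≈1.23.
Take all of Park Build (8 person-hours, value 31) — 27 person-hours left.
Take all of Meals (10 person-hours, value 24) — 17 person-hours left.
Take all of Food Bank (4 person-hours, value 8) — 13 person-hours left.
Fill the last 13 person-hours with part of Coat Drive: 13/25 of it earns 21.84.
Total value = 84.84.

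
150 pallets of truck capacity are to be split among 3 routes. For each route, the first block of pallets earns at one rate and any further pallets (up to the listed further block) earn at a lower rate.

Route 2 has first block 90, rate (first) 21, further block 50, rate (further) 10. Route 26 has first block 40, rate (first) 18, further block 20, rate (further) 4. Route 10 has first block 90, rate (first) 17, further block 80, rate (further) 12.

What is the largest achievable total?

2950

Treat each block as its own option and order by rate: Route 2/T1 21 > Route 26/T1 18 > Route 10/T1 17 > Route 10/T2 12 > Route 2/T2 10 > Route 26/T2 4.
Route 2/T1 (21): +90 → 60 left.
Fill Route 26 T1 block (40 at 18) → 20 left.
Route 10 T1 at 17: only 20 left, fill 20.
Total = 21×90 + 18×40 + 17×20 = 2950.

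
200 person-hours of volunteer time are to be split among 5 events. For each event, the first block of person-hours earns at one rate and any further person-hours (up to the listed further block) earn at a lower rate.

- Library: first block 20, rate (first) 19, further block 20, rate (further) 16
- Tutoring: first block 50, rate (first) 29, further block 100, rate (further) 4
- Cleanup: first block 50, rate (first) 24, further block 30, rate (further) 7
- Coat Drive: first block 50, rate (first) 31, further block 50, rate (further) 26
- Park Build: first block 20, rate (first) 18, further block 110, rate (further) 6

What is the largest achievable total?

Treat each block as its own option and order by rate: Coat Drive/T1 31 > Tutoring/T1 29 > Coat Drive/T2 26 > Cleanup/T1 24 > Library/T1 19 > Park Build/T1 18 > Library/T2 16 > Cleanup/T2 7 > Park Build/T2 6 > Tutoring/T2 4.
Coat Drive T1 at 31: fill all 50 → 150 left.
Fill Tutoring T1 block (50 at 29) → 100 left.
Fill Coat Drive T2 block (50 at 26) → 50 left.
Fill Cleanup T1 block (50 at 24) → 0 left.
Total = 31×50 + 29×50 + 26×50 + 24×50 = 5500.

5500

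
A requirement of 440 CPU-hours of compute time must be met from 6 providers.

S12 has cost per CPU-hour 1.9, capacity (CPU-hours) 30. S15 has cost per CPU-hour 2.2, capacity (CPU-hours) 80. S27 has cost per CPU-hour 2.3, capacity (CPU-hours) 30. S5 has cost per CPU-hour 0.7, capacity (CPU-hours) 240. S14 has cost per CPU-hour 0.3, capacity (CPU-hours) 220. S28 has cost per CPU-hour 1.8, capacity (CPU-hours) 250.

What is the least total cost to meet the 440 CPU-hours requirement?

Use providers in increasing cost order.
Take 220 from S14 at 0.3 ; need 220 more.
Take 220 from S5 at 0.7 to finish.
S28, S12, S15, S27: unused.
Cost = 220×0.3 + 220×0.7 = 220.

220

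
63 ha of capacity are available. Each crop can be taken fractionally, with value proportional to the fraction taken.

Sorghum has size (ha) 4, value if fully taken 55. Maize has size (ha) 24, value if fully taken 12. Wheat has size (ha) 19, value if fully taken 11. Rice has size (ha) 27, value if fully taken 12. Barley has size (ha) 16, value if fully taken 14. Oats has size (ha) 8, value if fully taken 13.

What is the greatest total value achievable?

101

Sort by value density: Sorghum 55/4≈13.8, Oats 13/8≈1.62, Barley 14/16≈0.875, Wheat 11/19≈0.579, Maize 12/24≈0.5, Rice 12/27≈0.444.
All 4 ha of Sorghum fit (value 55) — 59 remain.
Take all of Oats (8 ha, value 13) — 51 ha left.
Take all of Barley (16 ha, value 14) — 35 ha left.
Wheat: take in full, 19 ha for value 11 — 16 left.
16 ha left: a 16/24 share of Maize gives 12×16/24 = 8.
Total value = 101.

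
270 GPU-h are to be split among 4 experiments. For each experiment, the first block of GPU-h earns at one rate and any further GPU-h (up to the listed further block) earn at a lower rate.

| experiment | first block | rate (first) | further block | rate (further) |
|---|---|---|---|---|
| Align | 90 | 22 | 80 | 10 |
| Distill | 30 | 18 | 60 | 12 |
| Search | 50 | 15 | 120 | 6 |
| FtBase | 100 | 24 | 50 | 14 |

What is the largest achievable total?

5670

Rank every tier by rate: FtBase/first 24 > Align/first 22 > Distill/first 18 > Search/first 15 > FtBase/second 14 > Distill/second 12 > Align/second 10 > Search/second 6.
FtBase first at 24: fill all 100 ; 170 left.
Align/first (22): +90 ; 80 left.
Distill/first (18): +30 ; 50 left.
Search first at 15: fill all 50 ; 0 left.
Total = 24×100 + 22×90 + 18×30 + 15×50 = 5670.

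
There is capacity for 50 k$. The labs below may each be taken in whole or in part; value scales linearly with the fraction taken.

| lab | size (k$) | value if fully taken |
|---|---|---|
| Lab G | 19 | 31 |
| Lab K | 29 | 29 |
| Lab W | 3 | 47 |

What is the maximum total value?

106

Rank by value-to-size ratio: Lab W 47/3≈15.7, Lab G 31/19≈1.63, Lab K 29/29≈1.
Take all of Lab W (3 k$, value 47) → 47 k$ left.
Take all of Lab G (19 k$, value 31) → 28 k$ left.
Fill the last 28 k$ with part of Lab K: 28/29 of it earns 28.
Total value = 106.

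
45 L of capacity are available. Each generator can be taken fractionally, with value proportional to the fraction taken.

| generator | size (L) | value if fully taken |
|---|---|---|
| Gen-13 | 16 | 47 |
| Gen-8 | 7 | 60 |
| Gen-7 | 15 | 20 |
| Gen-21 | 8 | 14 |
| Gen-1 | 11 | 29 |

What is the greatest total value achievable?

Best value per unit of size first: Gen-8 60/7≈8.57, Gen-13 47/16≈2.94, Gen-1 29/11≈2.64, Gen-21 14/8≈1.75, Gen-7 20/15≈1.33.
Gen-8: take in full, 7 L for value 60 → 38 left.
Take all of Gen-13 (16 L, value 47) → 22 L left.
Take all of Gen-1 (11 L, value 29) → 11 L left.
All 8 L of Gen-21 fit (value 14) → 3 remain.
Only 3 L remain; take 3/15 of Gen-7 for value 20×3/15 = 4.
Total value = 154.

154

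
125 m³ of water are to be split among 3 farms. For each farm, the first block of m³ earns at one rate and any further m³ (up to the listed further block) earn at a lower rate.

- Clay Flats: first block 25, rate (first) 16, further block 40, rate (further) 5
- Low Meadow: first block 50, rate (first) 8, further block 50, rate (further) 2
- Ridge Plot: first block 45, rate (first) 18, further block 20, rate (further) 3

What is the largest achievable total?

Order all 6 blocks by rate: Ridge Plot/tier1 18 > Clay Flats/tier1 16 > Low Meadow/tier1 8 > Clay Flats/tier2 5 > Ridge Plot/tier2 3 > Low Meadow/tier2 2.
Ridge Plot tier1 at 18: fill all 45 → 80 left.
Clay Flats tier1 at 16: fill all 25 → 55 left.
Low Meadow tier1 at 8: fill all 50 → 5 left.
Clay Flats/tier2: +5 of 40 at 5; pool empty.
Total = 18×45 + 16×25 + 8×50 + 5×5 = 1635.

1635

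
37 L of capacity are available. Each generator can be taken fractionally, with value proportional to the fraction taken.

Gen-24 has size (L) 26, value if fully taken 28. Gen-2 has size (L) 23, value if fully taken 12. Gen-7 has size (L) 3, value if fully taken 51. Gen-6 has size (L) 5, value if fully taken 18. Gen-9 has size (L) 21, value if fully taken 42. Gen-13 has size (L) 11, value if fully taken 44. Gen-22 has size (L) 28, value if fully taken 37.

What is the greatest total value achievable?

Sort by value density: Gen-7 51/3≈17, Gen-13 44/11≈4, Gen-6 18/5≈3.6, Gen-9 42/21≈2, Gen-22 37/28≈1.32, Gen-24 28/26≈1.08, Gen-2 12/23≈0.522.
Take all of Gen-7 (3 L, value 51) → 34 L left.
Gen-13: take in full, 11 L for value 44 → 23 left.
Gen-6: take in full, 5 L for value 18 → 18 left.
18 L left: a 18/21 share of Gen-9 gives 42×18/21 = 36.
Total value = 149.

149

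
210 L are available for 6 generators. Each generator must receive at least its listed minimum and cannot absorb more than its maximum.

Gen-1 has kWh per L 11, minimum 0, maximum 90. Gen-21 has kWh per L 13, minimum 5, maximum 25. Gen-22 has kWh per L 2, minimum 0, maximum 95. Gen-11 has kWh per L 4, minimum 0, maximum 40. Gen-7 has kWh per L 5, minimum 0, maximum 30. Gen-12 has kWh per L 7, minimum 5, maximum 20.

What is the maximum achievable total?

Meeting every minimum uses 0+5+0+0+0+5 = 10 L, leaving 200.
Order the generators by kWh per L: Gen-21 13 > Gen-1 11 > Gen-12 7 > Gen-7 5 > Gen-11 4 > Gen-22 2.
Gen-21: +20 to 25 (cap) ; 180 left.
Give Gen-1 90 more to hit its cap of 90 ; 90 left.
Gen-12 takes 15 more to reach its cap of 20 ; 75 left.
Gen-7 takes 30 more to reach its cap of 30 ; 45 left.
Give Gen-11 40 more to hit its cap of 40 ; 5 left.
Gen-22: +5 (room for 95) → 5. Pool exhausted.
Total = 11×90 + 13×25 + 2×5 + 4×40 + 5×30 + 7×20 = 1775.

1775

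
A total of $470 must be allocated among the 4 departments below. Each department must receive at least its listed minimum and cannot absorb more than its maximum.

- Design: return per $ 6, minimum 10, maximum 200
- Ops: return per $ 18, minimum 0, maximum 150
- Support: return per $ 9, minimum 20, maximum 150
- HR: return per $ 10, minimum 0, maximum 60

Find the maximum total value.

5310

Meeting every minimum uses 10+0+20+0 = 30 $, leaving 440.
Rank by return per $: Ops 18 > HR 10 > Support 9 > Design 6.
Give Ops 150 more to hit its cap of 150 — 290 left.
HR: +60 to 60 (cap) — 230 left.
Support: +130 to 150 (cap) — 100 left.
Design: +100 (room for 190) → 110. Pool exhausted.
Total = 6×110 + 18×150 + 9×150 + 10×60 = 5310.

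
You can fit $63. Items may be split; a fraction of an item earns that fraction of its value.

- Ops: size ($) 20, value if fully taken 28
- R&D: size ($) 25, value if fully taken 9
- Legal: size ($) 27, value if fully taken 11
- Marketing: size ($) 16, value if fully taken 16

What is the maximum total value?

Rank by value-to-size ratio: Ops 28/20≈1.4, Marketing 16/16≈1, Legal 11/27≈0.407, R&D 9/25≈0.36.
All 20 $ of Ops fit (value 28) → 43 remain.
All 16 $ of Marketing fit (value 16) → 27 remain.
All 27 $ of Legal fit (value 11) → 0 remain.
Total value = 55.

55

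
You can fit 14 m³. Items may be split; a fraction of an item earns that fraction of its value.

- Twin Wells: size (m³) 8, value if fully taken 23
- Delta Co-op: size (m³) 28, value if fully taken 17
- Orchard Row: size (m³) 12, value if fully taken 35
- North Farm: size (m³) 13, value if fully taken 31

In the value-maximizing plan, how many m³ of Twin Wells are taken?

2

Rank by value-to-size ratio: Orchard Row 35/12≈2.92, Twin Wells 23/8≈2.88, North Farm 31/13≈2.38, Delta Co-op 17/28≈0.607.
All 12 m³ of Orchard Row fit (value 35) → 2 remain.
2 m³ left: a 2/8 share of Twin Wells gives 23×2/8 = 5.75.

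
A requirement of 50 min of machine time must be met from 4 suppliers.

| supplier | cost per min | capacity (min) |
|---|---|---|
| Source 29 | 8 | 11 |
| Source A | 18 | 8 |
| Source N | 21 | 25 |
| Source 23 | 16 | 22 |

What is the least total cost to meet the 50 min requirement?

Cheapest first:
Take 11 from Source 29 at 8 → need 39 more.
Take 22 from Source 23 at 16 → need 17 more.
Source A at 18: take all 8 min → 9 still needed.
Source N at 21: take 9 of its 25 → requirement met.
Cost = 11×8 + 22×16 + 8×18 + 9×21 = 773.

773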